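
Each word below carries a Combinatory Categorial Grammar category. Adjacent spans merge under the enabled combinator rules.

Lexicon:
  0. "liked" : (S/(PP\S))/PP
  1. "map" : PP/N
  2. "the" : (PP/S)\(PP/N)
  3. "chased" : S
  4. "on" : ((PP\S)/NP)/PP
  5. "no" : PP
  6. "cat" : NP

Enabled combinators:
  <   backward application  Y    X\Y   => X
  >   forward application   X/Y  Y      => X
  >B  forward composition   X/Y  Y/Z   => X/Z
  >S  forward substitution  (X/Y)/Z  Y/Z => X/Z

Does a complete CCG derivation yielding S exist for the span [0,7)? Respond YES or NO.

YES

[0,7] S   >
  [0,4] S/(PP\S)   >
    [0,1] "liked" : (S/(PP\S))/PP
    [1,4] PP   >
      [1,3] PP/S   <
        [1,2] "map" : PP/N
        [2,3] "the" : (PP/S)\(PP/N)
      [3,4] "chased" : S
  [4,7] PP\S   >
    [4,6] (PP\S)/NP   >
      [4,5] "on" : ((PP\S)/NP)/PP
      [5,6] "no" : PP
    [6,7] "cat" : NP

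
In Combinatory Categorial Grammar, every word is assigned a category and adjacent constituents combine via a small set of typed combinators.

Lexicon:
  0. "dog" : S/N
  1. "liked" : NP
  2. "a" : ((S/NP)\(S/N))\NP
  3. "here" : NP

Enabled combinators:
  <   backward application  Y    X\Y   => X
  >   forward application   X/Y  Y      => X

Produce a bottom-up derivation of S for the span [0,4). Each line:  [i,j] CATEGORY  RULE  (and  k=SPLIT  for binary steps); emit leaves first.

[0,1] S/N  lex  "dog"
[1,2] NP  lex  "liked"
[2,3] ((S/NP)\(S/N))\NP  lex  "a"
[1,3] (S/NP)\(S/N)  <  k=2
[0,3] S/NP  <  k=1
[3,4] NP  lex  "here"
[0,4] S  >  k=3

[0,4] S   >
  [0,3] S/NP   <
    [0,1] "dog" : S/N
    [1,3] (S/NP)\(S/N)   <
      [1,2] "liked" : NP
      [2,3] "a" : ((S/NP)\(S/N))\NP
  [3,4] "here" : NP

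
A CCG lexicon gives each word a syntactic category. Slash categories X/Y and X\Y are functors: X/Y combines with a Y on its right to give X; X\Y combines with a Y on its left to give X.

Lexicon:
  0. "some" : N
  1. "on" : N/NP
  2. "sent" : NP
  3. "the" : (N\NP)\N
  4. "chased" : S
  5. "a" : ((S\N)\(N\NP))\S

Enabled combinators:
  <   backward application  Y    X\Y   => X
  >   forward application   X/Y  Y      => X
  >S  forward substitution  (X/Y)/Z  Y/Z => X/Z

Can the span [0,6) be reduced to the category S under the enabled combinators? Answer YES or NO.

[0,6] S   <
  [0,1] "some" : N
  [1,6] S\N   <
    [1,4] N\NP   <
      [1,3] N   >
        [1,2] "on" : N/NP
        [2,3] "sent" : NP
      [3,4] "the" : (N\NP)\N
    [4,6] (S\N)\(N\NP)   <
      [4,5] "chased" : S
      [5,6] "a" : ((S\N)\(N\NP))\S

YES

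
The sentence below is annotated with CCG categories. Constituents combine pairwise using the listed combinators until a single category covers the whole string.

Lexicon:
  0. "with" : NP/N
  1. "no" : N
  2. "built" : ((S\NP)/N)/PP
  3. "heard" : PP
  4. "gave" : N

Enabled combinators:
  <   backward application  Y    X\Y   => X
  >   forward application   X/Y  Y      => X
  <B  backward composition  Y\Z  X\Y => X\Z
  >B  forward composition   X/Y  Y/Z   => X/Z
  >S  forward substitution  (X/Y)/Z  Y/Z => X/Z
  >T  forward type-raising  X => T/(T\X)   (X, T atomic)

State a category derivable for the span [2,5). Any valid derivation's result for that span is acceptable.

S\NP

[0,5] S   <
  [0,2] NP   >
    [0,1] "with" : NP/N
    [1,2] "no" : N
  [2,5] S\NP   >
    [2,4] (S\NP)/N   >
      [2,3] "built" : ((S\NP)/N)/PP
      [3,4] "heard" : PP
    [4,5] "gave" : N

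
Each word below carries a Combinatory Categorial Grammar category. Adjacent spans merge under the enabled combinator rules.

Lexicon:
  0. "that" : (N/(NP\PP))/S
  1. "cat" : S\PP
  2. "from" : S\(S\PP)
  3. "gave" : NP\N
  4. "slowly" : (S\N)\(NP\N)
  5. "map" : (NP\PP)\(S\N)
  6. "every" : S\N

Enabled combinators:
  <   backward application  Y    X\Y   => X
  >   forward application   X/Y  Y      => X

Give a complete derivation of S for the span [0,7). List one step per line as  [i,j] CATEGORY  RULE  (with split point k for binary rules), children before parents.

[0,7] S   <
  [0,6] N   >
    [0,3] N/(NP\PP)   >
      [0,1] "that" : (N/(NP\PP))/S
      [1,3] S   <
        [1,2] "cat" : S\PP
        [2,3] "from" : S\(S\PP)
    [3,6] NP\PP   <
      [3,5] S\N   <
        [3,4] "gave" : NP\N
        [4,5] "slowly" : (S\N)\(NP\N)
      [5,6] "map" : (NP\PP)\(S\N)
  [6,7] "every" : S\N

[0,1] (N/(NP\PP))/S  lex  "that"
[1,2] S\PP  lex  "cat"
[2,3] S\(S\PP)  lex  "from"
[1,3] S  <  k=2
[0,3] N/(NP\PP)  >  k=1
[3,4] NP\N  lex  "gave"
[4,5] (S\N)\(NP\N)  lex  "slowly"
[3,5] S\N  <  k=4
[5,6] (NP\PP)\(S\N)  lex  "map"
[3,6] NP\PP  <  k=5
[0,6] N  >  k=3
[6,7] S\N  lex  "every"
[0,7] S  <  k=6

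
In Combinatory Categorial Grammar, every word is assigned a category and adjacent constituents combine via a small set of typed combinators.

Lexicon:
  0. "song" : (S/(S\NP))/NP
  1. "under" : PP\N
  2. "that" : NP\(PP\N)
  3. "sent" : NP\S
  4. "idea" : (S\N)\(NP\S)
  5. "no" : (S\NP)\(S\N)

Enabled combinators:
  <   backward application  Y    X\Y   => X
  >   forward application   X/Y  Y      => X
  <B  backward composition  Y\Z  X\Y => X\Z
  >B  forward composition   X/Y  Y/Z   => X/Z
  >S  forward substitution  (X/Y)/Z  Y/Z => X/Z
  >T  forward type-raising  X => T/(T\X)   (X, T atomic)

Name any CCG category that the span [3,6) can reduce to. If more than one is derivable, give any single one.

[0,6] S   >
  [0,3] S/(S\NP)   >
    [0,1] "song" : (S/(S\NP))/NP
    [1,3] NP   <
      [1,2] "under" : PP\N
      [2,3] "that" : NP\(PP\N)
  [3,6] S\NP   <
    [3,5] S\N   <
      [3,4] "sent" : NP\S
      [4,5] "idea" : (S\N)\(NP\S)
    [5,6] "no" : (S\NP)\(S\N)

S\NP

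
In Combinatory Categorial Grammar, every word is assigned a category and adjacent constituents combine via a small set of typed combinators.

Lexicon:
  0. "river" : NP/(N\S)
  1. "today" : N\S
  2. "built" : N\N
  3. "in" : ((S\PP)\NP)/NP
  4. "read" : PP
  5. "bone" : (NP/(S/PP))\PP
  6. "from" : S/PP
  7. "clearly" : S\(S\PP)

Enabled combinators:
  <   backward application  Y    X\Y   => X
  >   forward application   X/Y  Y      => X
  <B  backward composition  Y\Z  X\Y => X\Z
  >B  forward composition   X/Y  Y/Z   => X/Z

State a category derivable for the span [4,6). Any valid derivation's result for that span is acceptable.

[0,8] S   <
  [0,7] S\PP   <
    [0,3] NP   >
      [0,1] "river" : NP/(N\S)
      [1,3] N\S   <B
        [1,2] "today" : N\S
        [2,3] "built" : N\N
    [3,7] (S\PP)\NP   >
      [3,4] "in" : ((S\PP)\NP)/NP
      [4,7] NP   >
        [4,6] NP/(S/PP)   <
          [4,5] "read" : PP
          [5,6] "bone" : (NP/(S/PP))\PP
        [6,7] "from" : S/PP
  [7,8] "clearly" : S\(S\PP)

NP/(S/PP)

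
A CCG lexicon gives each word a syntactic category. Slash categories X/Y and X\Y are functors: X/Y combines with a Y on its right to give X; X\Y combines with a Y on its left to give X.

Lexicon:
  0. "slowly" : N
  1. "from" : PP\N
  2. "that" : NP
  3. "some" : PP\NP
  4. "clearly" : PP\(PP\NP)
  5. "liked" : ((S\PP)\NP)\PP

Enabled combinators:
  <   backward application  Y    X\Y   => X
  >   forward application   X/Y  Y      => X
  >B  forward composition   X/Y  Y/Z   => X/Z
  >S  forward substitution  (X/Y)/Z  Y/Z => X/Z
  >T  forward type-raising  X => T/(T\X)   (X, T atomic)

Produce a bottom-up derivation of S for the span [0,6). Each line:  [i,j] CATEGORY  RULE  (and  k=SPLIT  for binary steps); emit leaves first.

[0,6] S   <
  [0,2] PP   >
    [0,1] PP/(PP\N)   >T
      [0,1] "slowly" : N
    [1,2] "from" : PP\N
  [2,6] S\PP   <
    [2,3] "that" : NP
    [3,6] (S\PP)\NP   <
      [3,5] PP   <
        [3,4] "some" : PP\NP
        [4,5] "clearly" : PP\(PP\NP)
      [5,6] "liked" : ((S\PP)\NP)\PP

[0,1] N  lex  "slowly"
[0,1] PP/(PP\N)  >T
[1,2] PP\N  lex  "from"
[0,2] PP  >  k=1
[2,3] NP  lex  "that"
[3,4] PP\NP  lex  "some"
[4,5] PP\(PP\NP)  lex  "clearly"
[3,5] PP  <  k=4
[5,6] ((S\PP)\NP)\PP  lex  "liked"
[3,6] (S\PP)\NP  <  k=5
[2,6] S\PP  <  k=3
[0,6] S  <  k=2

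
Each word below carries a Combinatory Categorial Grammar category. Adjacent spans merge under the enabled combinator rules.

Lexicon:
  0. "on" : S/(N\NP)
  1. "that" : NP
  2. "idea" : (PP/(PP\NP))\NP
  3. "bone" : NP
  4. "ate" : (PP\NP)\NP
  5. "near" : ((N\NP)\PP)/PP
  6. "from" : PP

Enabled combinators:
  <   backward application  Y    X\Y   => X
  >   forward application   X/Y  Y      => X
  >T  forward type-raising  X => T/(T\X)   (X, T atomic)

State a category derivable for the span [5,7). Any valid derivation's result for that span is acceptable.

(N\NP)\PP

[0,7] S   >
  [0,1] "on" : S/(N\NP)
  [1,7] N\NP   <
    [1,5] PP   >
      [1,3] PP/(PP\NP)   <
        [1,2] "that" : NP
        [2,3] "idea" : (PP/(PP\NP))\NP
      [3,5] PP\NP   <
        [3,4] "bone" : NP
        [4,5] "ate" : (PP\NP)\NP
    [5,7] (N\NP)\PP   >
      [5,6] "near" : ((N\NP)\PP)/PP
      [6,7] "from" : PP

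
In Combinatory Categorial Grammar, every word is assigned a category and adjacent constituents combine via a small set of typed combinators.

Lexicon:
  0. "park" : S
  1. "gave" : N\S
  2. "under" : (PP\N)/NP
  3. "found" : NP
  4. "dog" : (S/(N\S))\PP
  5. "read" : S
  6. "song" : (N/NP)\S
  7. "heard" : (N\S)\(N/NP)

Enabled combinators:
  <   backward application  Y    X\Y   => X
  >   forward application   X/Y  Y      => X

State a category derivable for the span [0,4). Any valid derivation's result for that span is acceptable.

[0,8] S   >
  [0,5] S/(N\S)   <
    [0,4] PP   <
      [0,2] N   <
        [0,1] "park" : S
        [1,2] "gave" : N\S
      [2,4] PP\N   >
        [2,3] "under" : (PP\N)/NP
        [3,4] "found" : NP
    [4,5] "dog" : (S/(N\S))\PP
  [5,8] N\S   <
    [5,7] N/NP   <
      [5,6] "read" : S
      [6,7] "song" : (N/NP)\S
    [7,8] "heard" : (N\S)\(N/NP)

PP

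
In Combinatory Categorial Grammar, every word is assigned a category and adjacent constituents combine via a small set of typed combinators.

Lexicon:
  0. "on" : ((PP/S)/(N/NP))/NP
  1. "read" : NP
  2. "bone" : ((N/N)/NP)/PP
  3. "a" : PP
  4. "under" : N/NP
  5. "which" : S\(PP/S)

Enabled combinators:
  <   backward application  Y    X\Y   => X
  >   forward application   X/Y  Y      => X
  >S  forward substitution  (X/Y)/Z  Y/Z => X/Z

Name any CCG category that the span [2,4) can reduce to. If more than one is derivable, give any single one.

(N/N)/NP

[0,6] S   <
  [0,5] PP/S   >
    [0,2] (PP/S)/(N/NP)   >
      [0,1] "on" : ((PP/S)/(N/NP))/NP
      [1,2] "read" : NP
    [2,5] N/NP   >S
      [2,4] (N/N)/NP   >
        [2,3] "bone" : ((N/N)/NP)/PP
        [3,4] "a" : PP
      [4,5] "under" : N/NP
  [5,6] "which" : S\(PP/S)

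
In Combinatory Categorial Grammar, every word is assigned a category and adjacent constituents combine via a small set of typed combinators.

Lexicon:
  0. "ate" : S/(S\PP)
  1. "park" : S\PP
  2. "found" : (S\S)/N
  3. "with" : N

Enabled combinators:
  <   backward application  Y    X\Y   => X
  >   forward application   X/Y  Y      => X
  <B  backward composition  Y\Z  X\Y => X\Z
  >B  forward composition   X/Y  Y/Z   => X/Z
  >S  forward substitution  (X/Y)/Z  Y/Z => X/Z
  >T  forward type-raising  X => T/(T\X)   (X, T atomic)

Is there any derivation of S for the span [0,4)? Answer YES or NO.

[0,4] S   >
  [0,1] "ate" : S/(S\PP)
  [1,4] S\PP   <B
    [1,2] "park" : S\PP
    [2,4] S\S   >
      [2,3] "found" : (S\S)/N
      [3,4] "with" : N

YES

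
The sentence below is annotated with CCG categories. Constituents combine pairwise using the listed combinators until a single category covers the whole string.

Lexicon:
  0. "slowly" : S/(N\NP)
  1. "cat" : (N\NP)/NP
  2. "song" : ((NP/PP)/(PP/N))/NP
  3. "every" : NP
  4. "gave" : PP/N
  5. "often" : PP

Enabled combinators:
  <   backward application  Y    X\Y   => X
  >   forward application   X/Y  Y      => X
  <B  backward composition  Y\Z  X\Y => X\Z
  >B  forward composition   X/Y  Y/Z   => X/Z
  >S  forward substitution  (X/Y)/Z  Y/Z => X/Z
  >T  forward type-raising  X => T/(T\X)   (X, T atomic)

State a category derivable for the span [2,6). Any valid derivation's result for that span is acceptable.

NP

[0,6] S   >
  [0,1] "slowly" : S/(N\NP)
  [1,6] N\NP   >
    [1,2] "cat" : (N\NP)/NP
    [2,6] NP   >
      [2,5] NP/PP   >
        [2,4] (NP/PP)/(PP/N)   >
          [2,3] "song" : ((NP/PP)/(PP/N))/NP
          [3,4] "every" : NP
        [4,5] "gave" : PP/N
      [5,6] "often" : PP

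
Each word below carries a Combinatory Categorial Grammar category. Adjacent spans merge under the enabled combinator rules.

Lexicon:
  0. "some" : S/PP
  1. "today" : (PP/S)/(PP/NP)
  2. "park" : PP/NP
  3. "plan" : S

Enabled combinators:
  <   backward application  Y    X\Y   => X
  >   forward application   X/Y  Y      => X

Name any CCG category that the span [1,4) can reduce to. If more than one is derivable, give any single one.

[0,4] S   >
  [0,1] "some" : S/PP
  [1,4] PP   >
    [1,3] PP/S   >
      [1,2] "today" : (PP/S)/(PP/NP)
      [2,3] "park" : PP/NP
    [3,4] "plan" : S

PP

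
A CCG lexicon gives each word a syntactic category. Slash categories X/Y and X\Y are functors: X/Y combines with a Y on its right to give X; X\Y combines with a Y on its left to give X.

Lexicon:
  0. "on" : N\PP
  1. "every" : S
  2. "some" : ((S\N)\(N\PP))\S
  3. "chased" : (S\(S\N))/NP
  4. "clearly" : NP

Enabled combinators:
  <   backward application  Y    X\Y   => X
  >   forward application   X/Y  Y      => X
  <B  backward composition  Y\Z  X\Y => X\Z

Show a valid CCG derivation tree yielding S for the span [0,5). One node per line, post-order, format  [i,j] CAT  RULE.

[0,1] N\PP  lex  "on"
[1,2] S  lex  "every"
[2,3] ((S\N)\(N\PP))\S  lex  "some"
[1,3] (S\N)\(N\PP)  <  k=2
[0,3] S\N  <  k=1
[3,4] (S\(S\N))/NP  lex  "chased"
[4,5] NP  lex  "clearly"
[3,5] S\(S\N)  >  k=4
[0,5] S  <  k=3

[0,5] S   <
  [0,3] S\N   <
    [0,1] "on" : N\PP
    [1,3] (S\N)\(N\PP)   <
      [1,2] "every" : S
      [2,3] "some" : ((S\N)\(N\PP))\S
  [3,5] S\(S\N)   >
    [3,4] "chased" : (S\(S\N))/NP
    [4,5] "clearly" : NP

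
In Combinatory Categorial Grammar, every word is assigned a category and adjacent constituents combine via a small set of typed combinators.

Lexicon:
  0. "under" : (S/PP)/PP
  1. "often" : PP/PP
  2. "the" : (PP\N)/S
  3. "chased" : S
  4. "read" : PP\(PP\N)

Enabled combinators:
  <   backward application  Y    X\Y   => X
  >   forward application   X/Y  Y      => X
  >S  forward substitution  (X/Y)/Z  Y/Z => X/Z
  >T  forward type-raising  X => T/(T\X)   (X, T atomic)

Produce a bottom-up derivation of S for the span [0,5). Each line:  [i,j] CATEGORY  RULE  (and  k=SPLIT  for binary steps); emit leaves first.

[0,5] S   >
  [0,2] S/PP   >S
    [0,1] "under" : (S/PP)/PP
    [1,2] "often" : PP/PP
  [2,5] PP   <
    [2,4] PP\N   >
      [2,3] "the" : (PP\N)/S
      [3,4] "chased" : S
    [4,5] "read" : PP\(PP\N)

[0,1] (S/PP)/PP  lex  "under"
[1,2] PP/PP  lex  "often"
[0,2] S/PP  >S  k=1
[2,3] (PP\N)/S  lex  "the"
[3,4] S  lex  "chased"
[2,4] PP\N  >  k=3
[4,5] PP\(PP\N)  lex  "read"
[2,5] PP  <  k=4
[0,5] S  >  k=2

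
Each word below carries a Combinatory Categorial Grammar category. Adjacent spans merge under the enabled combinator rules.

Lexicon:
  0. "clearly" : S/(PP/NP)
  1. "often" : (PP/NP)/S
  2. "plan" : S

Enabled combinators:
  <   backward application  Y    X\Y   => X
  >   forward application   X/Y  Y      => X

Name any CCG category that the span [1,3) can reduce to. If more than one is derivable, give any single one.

PP/NP

[0,3] S   >
  [0,1] "clearly" : S/(PP/NP)
  [1,3] PP/NP   >
    [1,2] "often" : (PP/NP)/S
    [2,3] "plan" : S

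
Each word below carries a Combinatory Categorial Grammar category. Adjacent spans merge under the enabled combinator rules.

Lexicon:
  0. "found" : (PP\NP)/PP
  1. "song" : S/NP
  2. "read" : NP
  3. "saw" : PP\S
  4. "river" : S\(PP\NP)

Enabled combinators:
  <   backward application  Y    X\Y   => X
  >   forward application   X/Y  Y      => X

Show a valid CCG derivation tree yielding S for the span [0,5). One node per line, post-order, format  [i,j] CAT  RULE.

[0,1] (PP\NP)/PP  lex  "found"
[1,2] S/NP  lex  "song"
[2,3] NP  lex  "read"
[1,3] S  >  k=2
[3,4] PP\S  lex  "saw"
[1,4] PP  <  k=3
[0,4] PP\NP  >  k=1
[4,5] S\(PP\NP)  lex  "river"
[0,5] S  <  k=4

[0,5] S   <
  [0,4] PP\NP   >
    [0,1] "found" : (PP\NP)/PP
    [1,4] PP   <
      [1,3] S   >
        [1,2] "song" : S/NP
        [2,3] "read" : NP
      [3,4] "saw" : PP\S
  [4,5] "river" : S\(PP\NP)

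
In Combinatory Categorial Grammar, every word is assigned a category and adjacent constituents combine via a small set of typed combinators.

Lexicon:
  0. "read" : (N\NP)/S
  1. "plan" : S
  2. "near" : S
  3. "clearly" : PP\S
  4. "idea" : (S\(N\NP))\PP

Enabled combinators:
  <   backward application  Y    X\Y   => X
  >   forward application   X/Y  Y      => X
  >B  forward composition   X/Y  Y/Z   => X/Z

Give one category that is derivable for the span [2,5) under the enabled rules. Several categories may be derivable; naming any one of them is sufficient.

S\(N\NP)

[0,5] S   <
  [0,2] N\NP   >
    [0,1] "read" : (N\NP)/S
    [1,2] "plan" : S
  [2,5] S\(N\NP)   <
    [2,4] PP   <
      [2,3] "near" : S
      [3,4] "clearly" : PP\S
    [4,5] "idea" : (S\(N\NP))\PP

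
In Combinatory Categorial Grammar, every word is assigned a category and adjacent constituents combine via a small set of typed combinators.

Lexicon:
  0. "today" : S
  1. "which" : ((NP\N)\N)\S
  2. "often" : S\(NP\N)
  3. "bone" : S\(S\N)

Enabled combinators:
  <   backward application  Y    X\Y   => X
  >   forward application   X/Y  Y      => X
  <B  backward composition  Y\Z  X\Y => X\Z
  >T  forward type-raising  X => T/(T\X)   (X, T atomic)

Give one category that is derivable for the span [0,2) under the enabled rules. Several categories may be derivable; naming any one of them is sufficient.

[0,4] S   <
  [0,3] S\N   <B
    [0,2] (NP\N)\N   <
      [0,1] "today" : S
      [1,2] "which" : ((NP\N)\N)\S
    [2,3] "often" : S\(NP\N)
  [3,4] "bone" : S\(S\N)

(NP\N)\N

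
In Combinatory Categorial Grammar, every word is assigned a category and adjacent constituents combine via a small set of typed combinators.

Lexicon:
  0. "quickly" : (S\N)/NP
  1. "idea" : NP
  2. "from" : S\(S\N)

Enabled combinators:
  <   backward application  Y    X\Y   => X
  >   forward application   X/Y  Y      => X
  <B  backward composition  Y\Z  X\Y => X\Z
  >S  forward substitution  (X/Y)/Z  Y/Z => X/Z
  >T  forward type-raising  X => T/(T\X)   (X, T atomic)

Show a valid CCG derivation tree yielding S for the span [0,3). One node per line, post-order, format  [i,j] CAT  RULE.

[0,3] S   <
  [0,2] S\N   >
    [0,1] "quickly" : (S\N)/NP
    [1,2] "idea" : NP
  [2,3] "from" : S\(S\N)

[0,1] (S\N)/NP  lex  "quickly"
[1,2] NP  lex  "idea"
[0,2] S\N  >  k=1
[2,3] S\(S\N)  lex  "from"
[0,3] S  <  k=2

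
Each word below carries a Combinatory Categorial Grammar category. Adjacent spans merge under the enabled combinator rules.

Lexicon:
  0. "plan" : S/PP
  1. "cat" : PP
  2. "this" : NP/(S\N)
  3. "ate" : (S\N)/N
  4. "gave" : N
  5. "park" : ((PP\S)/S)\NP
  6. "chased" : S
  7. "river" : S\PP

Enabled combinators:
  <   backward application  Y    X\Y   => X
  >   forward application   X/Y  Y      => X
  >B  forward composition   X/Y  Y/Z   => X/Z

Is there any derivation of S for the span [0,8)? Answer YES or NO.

[0,8] S   <
  [0,7] PP   <
    [0,2] S   >
      [0,1] "plan" : S/PP
      [1,2] "cat" : PP
    [2,7] PP\S   >
      [2,6] (PP\S)/S   <
        [2,5] NP   >
          [2,3] "this" : NP/(S\N)
          [3,5] S\N   >
            [3,4] "ate" : (S\N)/N
            [4,5] "gave" : N
        [5,6] "park" : ((PP\S)/S)\NP
      [6,7] "chased" : S
  [7,8] "river" : S\PP

YES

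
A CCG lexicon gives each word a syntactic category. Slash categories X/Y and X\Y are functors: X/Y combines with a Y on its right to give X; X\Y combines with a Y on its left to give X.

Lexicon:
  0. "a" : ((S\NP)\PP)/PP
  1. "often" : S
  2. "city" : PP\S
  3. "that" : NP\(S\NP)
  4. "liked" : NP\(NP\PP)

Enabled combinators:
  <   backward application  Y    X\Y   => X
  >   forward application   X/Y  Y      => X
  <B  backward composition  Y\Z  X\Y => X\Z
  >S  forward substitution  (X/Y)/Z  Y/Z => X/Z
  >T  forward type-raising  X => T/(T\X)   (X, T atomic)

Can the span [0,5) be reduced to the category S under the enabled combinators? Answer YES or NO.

((S\NP)\PP)/PP S PP\S NP\(S\NP) NP\(NP\PP)
CKY chart[0,5] = {N/(N\NP), NP, NP/(NP\NP), PP/(PP\NP), S/(S\NP)}; S ∉ chart

NO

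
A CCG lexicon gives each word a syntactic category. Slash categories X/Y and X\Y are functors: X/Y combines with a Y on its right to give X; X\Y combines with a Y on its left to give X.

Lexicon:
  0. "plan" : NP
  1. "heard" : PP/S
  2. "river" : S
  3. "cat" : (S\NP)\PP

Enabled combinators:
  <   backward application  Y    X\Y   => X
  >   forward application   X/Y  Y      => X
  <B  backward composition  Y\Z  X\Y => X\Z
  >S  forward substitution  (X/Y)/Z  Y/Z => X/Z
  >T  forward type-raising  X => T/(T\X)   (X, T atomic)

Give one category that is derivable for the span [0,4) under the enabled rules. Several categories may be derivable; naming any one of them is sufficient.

S

[0,4] S   <
  [0,1] "plan" : NP
  [1,4] S\NP   <
    [1,3] PP   >
      [1,2] "heard" : PP/S
      [2,3] "river" : S
    [3,4] "cat" : (S\NP)\PP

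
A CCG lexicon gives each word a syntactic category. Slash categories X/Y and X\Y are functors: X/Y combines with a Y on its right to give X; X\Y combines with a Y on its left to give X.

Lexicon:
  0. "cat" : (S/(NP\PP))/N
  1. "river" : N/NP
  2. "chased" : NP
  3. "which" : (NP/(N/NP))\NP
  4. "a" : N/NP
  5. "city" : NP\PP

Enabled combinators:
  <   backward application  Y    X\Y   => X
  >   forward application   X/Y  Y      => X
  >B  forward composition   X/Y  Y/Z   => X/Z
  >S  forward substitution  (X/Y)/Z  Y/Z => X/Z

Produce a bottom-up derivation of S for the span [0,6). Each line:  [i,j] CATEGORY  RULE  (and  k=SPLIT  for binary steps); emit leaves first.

[0,1] (S/(NP\PP))/N  lex  "cat"
[1,2] N/NP  lex  "river"
[2,3] NP  lex  "chased"
[3,4] (NP/(N/NP))\NP  lex  "which"
[2,4] NP/(N/NP)  <  k=3
[4,5] N/NP  lex  "a"
[2,5] NP  >  k=4
[1,5] N  >  k=2
[0,5] S/(NP\PP)  >  k=1
[5,6] NP\PP  lex  "city"
[0,6] S  >  k=5

[0,6] S   >
  [0,5] S/(NP\PP)   >
    [0,1] "cat" : (S/(NP\PP))/N
    [1,5] N   >
      [1,2] "river" : N/NP
      [2,5] NP   >
        [2,4] NP/(N/NP)   <
          [2,3] "chased" : NP
          [3,4] "which" : (NP/(N/NP))\NP
        [4,5] "a" : N/NP
  [5,6] "city" : NP\PP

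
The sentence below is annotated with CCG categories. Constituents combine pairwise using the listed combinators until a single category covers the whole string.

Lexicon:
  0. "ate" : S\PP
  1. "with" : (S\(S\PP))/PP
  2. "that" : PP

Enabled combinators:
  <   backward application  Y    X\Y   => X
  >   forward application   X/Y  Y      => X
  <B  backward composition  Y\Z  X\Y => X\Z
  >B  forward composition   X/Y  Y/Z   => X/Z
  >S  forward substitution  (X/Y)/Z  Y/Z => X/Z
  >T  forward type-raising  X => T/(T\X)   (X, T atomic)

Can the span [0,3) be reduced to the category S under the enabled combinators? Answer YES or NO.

YES

[0,3] S   <
  [0,1] "ate" : S\PP
  [1,3] S\(S\PP)   >
    [1,2] "with" : (S\(S\PP))/PP
    [2,3] "that" : PP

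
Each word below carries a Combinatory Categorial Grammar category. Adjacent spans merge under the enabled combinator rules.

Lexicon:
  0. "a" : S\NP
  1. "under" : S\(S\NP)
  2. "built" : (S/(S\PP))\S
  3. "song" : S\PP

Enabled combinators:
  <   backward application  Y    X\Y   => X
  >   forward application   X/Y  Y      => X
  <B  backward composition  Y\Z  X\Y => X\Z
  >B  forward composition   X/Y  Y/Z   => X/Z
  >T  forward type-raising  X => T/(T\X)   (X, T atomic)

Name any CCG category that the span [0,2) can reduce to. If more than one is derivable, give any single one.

S

[0,4] S   >
  [0,3] S/(S\PP)   <
    [0,2] S   <
      [0,1] "a" : S\NP
      [1,2] "under" : S\(S\NP)
    [2,3] "built" : (S/(S\PP))\S
  [3,4] "song" : S\PP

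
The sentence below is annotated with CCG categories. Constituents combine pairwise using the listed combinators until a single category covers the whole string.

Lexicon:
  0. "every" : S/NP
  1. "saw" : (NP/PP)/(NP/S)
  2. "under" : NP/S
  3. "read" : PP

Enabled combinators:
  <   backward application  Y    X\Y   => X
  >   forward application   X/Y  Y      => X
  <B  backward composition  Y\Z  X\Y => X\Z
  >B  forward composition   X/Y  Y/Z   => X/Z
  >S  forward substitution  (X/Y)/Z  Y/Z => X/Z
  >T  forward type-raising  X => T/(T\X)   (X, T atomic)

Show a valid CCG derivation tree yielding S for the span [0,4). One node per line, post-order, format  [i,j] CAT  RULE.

[0,1] S/NP  lex  "every"
[1,2] (NP/PP)/(NP/S)  lex  "saw"
[2,3] NP/S  lex  "under"
[1,3] NP/PP  >  k=2
[3,4] PP  lex  "read"
[1,4] NP  >  k=3
[0,4] S  >  k=1

[0,4] S   >
  [0,1] "every" : S/NP
  [1,4] NP   >
    [1,3] NP/PP   >
      [1,2] "saw" : (NP/PP)/(NP/S)
      [2,3] "under" : NP/S
    [3,4] "read" : PP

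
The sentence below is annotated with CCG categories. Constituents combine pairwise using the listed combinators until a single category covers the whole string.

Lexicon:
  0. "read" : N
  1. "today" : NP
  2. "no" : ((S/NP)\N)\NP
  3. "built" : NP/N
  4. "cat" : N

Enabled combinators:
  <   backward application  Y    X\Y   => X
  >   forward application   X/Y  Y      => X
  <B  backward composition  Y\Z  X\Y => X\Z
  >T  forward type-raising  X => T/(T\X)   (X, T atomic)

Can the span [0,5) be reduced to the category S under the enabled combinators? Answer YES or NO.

YES

[0,5] S   >
  [0,3] S/NP   <
    [0,1] "read" : N
    [1,3] (S/NP)\N   <
      [1,2] "today" : NP
      [2,3] "no" : ((S/NP)\N)\NP
  [3,5] NP   >
    [3,4] "built" : NP/N
    [4,5] "cat" : N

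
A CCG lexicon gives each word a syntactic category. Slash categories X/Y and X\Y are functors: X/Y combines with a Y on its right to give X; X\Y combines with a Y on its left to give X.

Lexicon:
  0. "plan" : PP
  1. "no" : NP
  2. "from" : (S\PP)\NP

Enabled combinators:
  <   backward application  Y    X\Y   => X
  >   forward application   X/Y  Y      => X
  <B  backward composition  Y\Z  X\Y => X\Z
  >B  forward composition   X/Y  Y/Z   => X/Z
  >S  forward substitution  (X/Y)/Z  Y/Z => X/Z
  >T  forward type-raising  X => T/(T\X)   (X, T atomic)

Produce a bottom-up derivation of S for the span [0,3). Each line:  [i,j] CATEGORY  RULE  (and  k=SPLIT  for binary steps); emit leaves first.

[0,1] PP  lex  "plan"
[0,1] S/(S\PP)  >T
[1,2] NP  lex  "no"
[2,3] (S\PP)\NP  lex  "from"
[1,3] S\PP  <  k=2
[0,3] S  >  k=1

[0,3] S   >
  [0,1] S/(S\PP)   >T
    [0,1] "plan" : PP
  [1,3] S\PP   <
    [1,2] "no" : NP
    [2,3] "from" : (S\PP)\NP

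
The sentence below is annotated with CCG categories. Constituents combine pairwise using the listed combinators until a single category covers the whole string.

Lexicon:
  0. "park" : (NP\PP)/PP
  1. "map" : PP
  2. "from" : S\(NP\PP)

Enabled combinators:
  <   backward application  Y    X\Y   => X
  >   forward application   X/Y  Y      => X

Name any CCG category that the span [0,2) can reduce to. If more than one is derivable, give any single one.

[0,3] S   <
  [0,2] NP\PP   >
    [0,1] "park" : (NP\PP)/PP
    [1,2] "map" : PP
  [2,3] "from" : S\(NP\PP)

NP\PP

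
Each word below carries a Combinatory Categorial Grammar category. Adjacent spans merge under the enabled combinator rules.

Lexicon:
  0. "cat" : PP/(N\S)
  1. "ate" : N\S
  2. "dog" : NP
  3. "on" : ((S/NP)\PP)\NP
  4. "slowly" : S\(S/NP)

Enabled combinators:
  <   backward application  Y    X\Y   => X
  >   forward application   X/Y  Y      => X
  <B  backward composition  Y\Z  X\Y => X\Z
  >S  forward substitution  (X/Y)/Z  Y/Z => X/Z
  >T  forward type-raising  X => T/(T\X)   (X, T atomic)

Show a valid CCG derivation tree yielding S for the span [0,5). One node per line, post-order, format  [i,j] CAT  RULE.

[0,5] S   <
  [0,2] PP   >
    [0,1] "cat" : PP/(N\S)
    [1,2] "ate" : N\S
  [2,5] S\PP   <B
    [2,4] (S/NP)\PP   <
      [2,3] "dog" : NP
      [3,4] "on" : ((S/NP)\PP)\NP
    [4,5] "slowly" : S\(S/NP)

[0,1] PP/(N\S)  lex  "cat"
[1,2] N\S  lex  "ate"
[0,2] PP  >  k=1
[2,3] NP  lex  "dog"
[3,4] ((S/NP)\PP)\NP  lex  "on"
[2,4] (S/NP)\PP  <  k=3
[4,5] S\(S/NP)  lex  "slowly"
[2,5] S\PP  <B  k=4
[0,5] S  <  k=2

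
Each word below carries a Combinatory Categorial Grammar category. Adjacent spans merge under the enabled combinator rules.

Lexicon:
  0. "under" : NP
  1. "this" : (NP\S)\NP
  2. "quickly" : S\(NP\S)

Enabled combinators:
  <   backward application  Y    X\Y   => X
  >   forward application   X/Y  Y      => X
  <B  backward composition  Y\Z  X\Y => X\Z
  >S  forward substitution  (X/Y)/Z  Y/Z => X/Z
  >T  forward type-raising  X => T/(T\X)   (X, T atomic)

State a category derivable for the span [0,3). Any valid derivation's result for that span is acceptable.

[0,3] S   <
  [0,1] "under" : NP
  [1,3] S\NP   <B
    [1,2] "this" : (NP\S)\NP
    [2,3] "quickly" : S\(NP\S)

S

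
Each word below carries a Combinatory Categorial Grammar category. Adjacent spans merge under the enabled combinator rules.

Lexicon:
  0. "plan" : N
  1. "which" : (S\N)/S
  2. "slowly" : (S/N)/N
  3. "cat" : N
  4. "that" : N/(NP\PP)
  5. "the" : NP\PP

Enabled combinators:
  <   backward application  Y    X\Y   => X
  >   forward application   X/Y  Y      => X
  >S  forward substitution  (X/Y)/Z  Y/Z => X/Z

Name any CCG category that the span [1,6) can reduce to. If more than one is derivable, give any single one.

[0,6] S   <
  [0,1] "plan" : N
  [1,6] S\N   >
    [1,2] "which" : (S\N)/S
    [2,6] S   >
      [2,4] S/N   >
        [2,3] "slowly" : (S/N)/N
        [3,4] "cat" : N
      [4,6] N   >
        [4,5] "that" : N/(NP\PP)
        [5,6] "the" : NP\PP

S\N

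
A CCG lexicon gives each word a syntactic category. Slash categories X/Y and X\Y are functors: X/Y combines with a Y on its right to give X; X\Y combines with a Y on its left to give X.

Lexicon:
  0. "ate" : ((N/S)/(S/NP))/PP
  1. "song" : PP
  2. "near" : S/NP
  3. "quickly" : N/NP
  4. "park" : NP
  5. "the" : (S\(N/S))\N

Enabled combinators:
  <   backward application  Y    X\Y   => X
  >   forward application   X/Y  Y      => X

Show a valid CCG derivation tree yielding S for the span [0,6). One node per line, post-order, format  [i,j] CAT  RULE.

[0,6] S   <
  [0,3] N/S   >
    [0,2] (N/S)/(S/NP)   >
      [0,1] "ate" : ((N/S)/(S/NP))/PP
      [1,2] "song" : PP
    [2,3] "near" : S/NP
  [3,6] S\(N/S)   <
    [3,5] N   >
      [3,4] "quickly" : N/NP
      [4,5] "park" : NP
    [5,6] "the" : (S\(N/S))\N

[0,1] ((N/S)/(S/NP))/PP  lex  "ate"
[1,2] PP  lex  "song"
[0,2] (N/S)/(S/NP)  >  k=1
[2,3] S/NP  lex  "near"
[0,3] N/S  >  k=2
[3,4] N/NP  lex  "quickly"
[4,5] NP  lex  "park"
[3,5] N  >  k=4
[5,6] (S\(N/S))\N  lex  "the"
[3,6] S\(N/S)  <  k=5
[0,6] S  <  k=3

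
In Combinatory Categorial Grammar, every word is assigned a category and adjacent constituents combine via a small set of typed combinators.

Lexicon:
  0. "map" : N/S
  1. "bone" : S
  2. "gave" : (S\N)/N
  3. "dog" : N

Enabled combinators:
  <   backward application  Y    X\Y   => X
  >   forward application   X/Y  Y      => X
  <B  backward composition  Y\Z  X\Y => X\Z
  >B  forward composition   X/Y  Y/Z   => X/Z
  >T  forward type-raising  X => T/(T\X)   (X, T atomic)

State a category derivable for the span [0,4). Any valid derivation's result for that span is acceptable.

S

[0,4] S   <
  [0,2] N   >
    [0,1] "map" : N/S
    [1,2] "bone" : S
  [2,4] S\N   >
    [2,3] "gave" : (S\N)/N
    [3,4] "dog" : N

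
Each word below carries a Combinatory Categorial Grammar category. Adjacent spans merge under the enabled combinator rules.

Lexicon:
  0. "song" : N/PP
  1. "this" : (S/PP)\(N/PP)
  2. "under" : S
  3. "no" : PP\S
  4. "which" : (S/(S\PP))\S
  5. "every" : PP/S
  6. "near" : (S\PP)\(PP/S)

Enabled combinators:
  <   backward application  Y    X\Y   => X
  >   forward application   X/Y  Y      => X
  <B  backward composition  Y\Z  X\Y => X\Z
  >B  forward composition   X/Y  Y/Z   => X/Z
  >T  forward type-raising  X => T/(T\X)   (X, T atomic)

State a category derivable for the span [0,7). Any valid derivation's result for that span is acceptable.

S

[0,7] S   >
  [0,5] S/(S\PP)   <
    [0,4] S   >
      [0,2] S/PP   <
        [0,1] "song" : N/PP
        [1,2] "this" : (S/PP)\(N/PP)
      [2,4] PP   <
        [2,3] "under" : S
        [3,4] "no" : PP\S
    [4,5] "which" : (S/(S\PP))\S
  [5,7] S\PP   <
    [5,6] "every" : PP/S
    [6,7] "near" : (S\PP)\(PP/S)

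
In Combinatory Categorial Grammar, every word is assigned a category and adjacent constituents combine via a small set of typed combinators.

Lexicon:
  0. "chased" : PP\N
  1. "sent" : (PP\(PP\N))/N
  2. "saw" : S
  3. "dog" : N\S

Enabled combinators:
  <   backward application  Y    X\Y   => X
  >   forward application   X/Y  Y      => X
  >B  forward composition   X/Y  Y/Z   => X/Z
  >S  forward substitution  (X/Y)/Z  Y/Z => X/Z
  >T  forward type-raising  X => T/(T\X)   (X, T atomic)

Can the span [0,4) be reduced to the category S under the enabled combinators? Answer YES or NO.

NO

PP\N (PP\(PP\N))/N S N\S
CKY chart[0,4] = {N/(N\PP), NP/(NP\PP), PP, PP/(PP\PP), S/(S\PP)}; S ∉ chart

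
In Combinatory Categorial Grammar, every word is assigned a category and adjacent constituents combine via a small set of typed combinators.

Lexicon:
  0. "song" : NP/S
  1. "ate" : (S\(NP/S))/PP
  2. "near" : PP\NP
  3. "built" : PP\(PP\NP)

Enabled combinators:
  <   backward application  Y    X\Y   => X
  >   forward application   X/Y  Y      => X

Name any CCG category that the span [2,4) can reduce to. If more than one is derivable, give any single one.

[0,4] S   <
  [0,1] "song" : NP/S
  [1,4] S\(NP/S)   >
    [1,2] "ate" : (S\(NP/S))/PP
    [2,4] PP   <
      [2,3] "near" : PP\NP
      [3,4] "built" : PP\(PP\NP)

PP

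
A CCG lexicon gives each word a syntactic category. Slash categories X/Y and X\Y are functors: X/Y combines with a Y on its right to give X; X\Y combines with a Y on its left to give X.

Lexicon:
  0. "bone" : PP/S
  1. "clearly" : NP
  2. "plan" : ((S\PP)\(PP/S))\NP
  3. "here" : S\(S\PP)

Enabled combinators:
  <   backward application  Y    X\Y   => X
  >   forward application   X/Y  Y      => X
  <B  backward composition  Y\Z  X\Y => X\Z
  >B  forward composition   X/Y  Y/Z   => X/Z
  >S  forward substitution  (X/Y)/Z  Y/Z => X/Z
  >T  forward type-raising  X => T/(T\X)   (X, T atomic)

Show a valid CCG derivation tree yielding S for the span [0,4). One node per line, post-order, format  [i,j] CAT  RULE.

[0,1] PP/S  lex  "bone"
[1,2] NP  lex  "clearly"
[2,3] ((S\PP)\(PP/S))\NP  lex  "plan"
[1,3] (S\PP)\(PP/S)  <  k=2
[0,3] S\PP  <  k=1
[3,4] S\(S\PP)  lex  "here"
[0,4] S  <  k=3

[0,4] S   <
  [0,3] S\PP   <
    [0,1] "bone" : PP/S
    [1,3] (S\PP)\(PP/S)   <
      [1,2] "clearly" : NP
      [2,3] "plan" : ((S\PP)\(PP/S))\NP
  [3,4] "here" : S\(S\PP)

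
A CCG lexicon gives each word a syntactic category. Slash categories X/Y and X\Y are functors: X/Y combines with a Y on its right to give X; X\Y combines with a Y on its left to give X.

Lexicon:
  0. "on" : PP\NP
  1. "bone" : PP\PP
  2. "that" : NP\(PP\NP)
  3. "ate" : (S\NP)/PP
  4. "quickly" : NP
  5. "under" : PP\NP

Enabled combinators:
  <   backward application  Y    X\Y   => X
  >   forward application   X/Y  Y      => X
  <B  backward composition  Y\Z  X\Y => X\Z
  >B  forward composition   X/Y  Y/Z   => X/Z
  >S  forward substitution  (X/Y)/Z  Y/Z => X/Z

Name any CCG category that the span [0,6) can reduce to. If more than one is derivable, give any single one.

[0,6] S   <
  [0,3] NP   <
    [0,2] PP\NP   <B
      [0,1] "on" : PP\NP
      [1,2] "bone" : PP\PP
    [2,3] "that" : NP\(PP\NP)
  [3,6] S\NP   >
    [3,4] "ate" : (S\NP)/PP
    [4,6] PP   <
      [4,5] "quickly" : NP
      [5,6] "under" : PP\NP

S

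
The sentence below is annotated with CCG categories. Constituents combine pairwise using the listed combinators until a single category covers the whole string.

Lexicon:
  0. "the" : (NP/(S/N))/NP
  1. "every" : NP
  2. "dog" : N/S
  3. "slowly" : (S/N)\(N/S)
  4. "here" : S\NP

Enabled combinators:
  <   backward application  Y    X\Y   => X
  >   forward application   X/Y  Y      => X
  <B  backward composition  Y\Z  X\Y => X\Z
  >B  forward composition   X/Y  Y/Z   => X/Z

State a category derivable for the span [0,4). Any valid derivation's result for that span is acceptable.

[0,5] S   <
  [0,4] NP   >
    [0,2] NP/(S/N)   >
      [0,1] "the" : (NP/(S/N))/NP
      [1,2] "every" : NP
    [2,4] S/N   <
      [2,3] "dog" : N/S
      [3,4] "slowly" : (S/N)\(N/S)
  [4,5] "here" : S\NP

NP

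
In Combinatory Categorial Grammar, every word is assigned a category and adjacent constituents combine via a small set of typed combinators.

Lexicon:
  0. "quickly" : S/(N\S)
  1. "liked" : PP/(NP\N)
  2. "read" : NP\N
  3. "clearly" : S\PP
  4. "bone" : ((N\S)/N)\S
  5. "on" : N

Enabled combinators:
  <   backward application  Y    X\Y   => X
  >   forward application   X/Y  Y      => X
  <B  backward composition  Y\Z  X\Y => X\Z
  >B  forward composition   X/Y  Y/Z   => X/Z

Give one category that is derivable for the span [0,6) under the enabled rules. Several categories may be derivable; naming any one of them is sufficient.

S

[0,6] S   >
  [0,5] S/N   >B
    [0,1] "quickly" : S/(N\S)
    [1,5] (N\S)/N   <
      [1,4] S   <
        [1,3] PP   >
          [1,2] "liked" : PP/(NP\N)
          [2,3] "read" : NP\N
        [3,4] "clearly" : S\PP
      [4,5] "bone" : ((N\S)/N)\S
  [5,6] "on" : N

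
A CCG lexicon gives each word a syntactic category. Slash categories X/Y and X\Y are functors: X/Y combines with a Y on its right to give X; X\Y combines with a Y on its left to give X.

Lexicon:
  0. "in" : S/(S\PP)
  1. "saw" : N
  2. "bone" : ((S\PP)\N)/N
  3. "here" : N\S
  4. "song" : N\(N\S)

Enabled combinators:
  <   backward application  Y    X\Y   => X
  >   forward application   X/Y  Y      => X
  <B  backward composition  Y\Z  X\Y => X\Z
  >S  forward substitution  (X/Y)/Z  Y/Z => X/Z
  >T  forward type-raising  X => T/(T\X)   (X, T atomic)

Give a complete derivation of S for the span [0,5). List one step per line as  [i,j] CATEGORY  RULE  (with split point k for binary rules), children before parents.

[0,5] S   >
  [0,1] "in" : S/(S\PP)
  [1,5] S\PP   <
    [1,2] "saw" : N
    [2,5] (S\PP)\N   >
      [2,3] "bone" : ((S\PP)\N)/N
      [3,5] N   <
        [3,4] "here" : N\S
        [4,5] "song" : N\(N\S)

[0,1] S/(S\PP)  lex  "in"
[1,2] N  lex  "saw"
[2,3] ((S\PP)\N)/N  lex  "bone"
[3,4] N\S  lex  "here"
[4,5] N\(N\S)  lex  "song"
[3,5] N  <  k=4
[2,5] (S\PP)\N  >  k=3
[1,5] S\PP  <  k=2
[0,5] S  >  k=1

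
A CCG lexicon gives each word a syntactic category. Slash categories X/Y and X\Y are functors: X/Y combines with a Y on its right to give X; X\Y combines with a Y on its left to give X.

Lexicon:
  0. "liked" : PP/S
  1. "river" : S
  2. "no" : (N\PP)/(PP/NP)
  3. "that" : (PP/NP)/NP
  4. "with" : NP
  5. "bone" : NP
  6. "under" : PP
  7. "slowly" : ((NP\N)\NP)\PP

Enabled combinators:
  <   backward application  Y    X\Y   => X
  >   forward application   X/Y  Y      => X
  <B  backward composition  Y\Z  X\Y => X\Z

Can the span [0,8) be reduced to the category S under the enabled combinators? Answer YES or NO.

NO

PP/S S (N\PP)/(PP/NP) (PP/NP)/NP NP NP PP ((NP\N)\NP)\PP
CKY chart[0,8] = {NP}; S ∉ chart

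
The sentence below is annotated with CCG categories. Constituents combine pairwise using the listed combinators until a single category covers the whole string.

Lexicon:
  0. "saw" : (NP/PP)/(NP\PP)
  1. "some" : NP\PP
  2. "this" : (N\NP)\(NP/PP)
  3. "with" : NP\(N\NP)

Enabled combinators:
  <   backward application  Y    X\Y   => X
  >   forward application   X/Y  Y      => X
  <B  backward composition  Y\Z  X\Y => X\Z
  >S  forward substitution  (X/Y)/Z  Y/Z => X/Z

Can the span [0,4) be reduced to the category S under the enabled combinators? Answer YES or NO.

NO

(NP/PP)/(NP\PP) NP\PP (N\NP)\(NP/PP) NP\(N\NP)
CKY chart[0,4] = {NP}; S ∉ chart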